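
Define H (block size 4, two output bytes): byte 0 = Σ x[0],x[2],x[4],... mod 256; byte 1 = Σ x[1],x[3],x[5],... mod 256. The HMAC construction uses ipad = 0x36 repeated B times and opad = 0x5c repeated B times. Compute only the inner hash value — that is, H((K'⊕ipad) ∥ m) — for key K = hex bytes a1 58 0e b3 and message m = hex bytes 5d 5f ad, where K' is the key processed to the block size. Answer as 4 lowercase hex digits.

d952

Key hex bytes a1 58 0e b3 is exactly B = 4 bytes: K' = a1 58 0e b3.
K' ⊕ ipad = 97 6e 38 85.
Inner input = 97 6e 38 85 ∥ 5d 5f ad.
Inner hash: even-index sum = 473 mod 256 = 217; odd-index sum = 338 mod 256 = 82 → d9 52.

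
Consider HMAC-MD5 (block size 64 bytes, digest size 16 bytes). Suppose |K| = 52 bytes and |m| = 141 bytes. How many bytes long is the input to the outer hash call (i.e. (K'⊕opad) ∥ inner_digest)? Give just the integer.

Key is 52 ≤ 64 bytes, zero-padded: |K'| = 64.
Outer input = (K'⊕opad) ∥ H(inner) → 64 + 16 = 80 bytes.

80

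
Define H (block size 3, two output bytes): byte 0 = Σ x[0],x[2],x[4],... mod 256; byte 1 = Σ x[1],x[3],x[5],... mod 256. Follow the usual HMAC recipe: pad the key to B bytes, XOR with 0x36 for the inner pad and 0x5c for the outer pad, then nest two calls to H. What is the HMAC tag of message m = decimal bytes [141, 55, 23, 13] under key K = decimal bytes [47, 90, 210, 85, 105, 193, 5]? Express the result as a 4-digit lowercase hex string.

Key decimal bytes [47, 90, 210, 85, 105, 193, 5] = 2f 5a d2 55 69 c1 05 is 7 bytes > B = 3, so hash it first: H(key) = 6f 70, then zero-pad to 3 bytes: K' = 6f 70 00.
K' ⊕ ipad = 59 46 36.  K' ⊕ opad = 33 2c 5c.
Inner input = (K'⊕ipad) ∥ m = 59 46 36 ∥ 8d 37 17 0d.
Inner hash: even-index sum = 211 mod 256 = 211; odd-index sum = 234 mod 256 = 234 → d3 ea.
Outer input = (K'⊕opad) ∥ inner = 33 2c 5c ∥ d3 ea.
Outer hash (tag): even-index sum = 377 mod 256 = 121; odd-index sum = 255 mod 256 = 255 → 79 ff.

79ff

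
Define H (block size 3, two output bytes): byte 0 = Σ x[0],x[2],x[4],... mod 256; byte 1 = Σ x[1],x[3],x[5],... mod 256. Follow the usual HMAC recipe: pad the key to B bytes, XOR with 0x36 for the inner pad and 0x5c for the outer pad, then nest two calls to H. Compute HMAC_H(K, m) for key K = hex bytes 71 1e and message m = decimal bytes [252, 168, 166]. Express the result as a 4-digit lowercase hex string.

5367

Key hex bytes 71 1e is 2 bytes ≤ B = 3; zero-pad to 3 bytes: K' = 71 1e 00.
K' ⊕ ipad = 47 28 36.  K' ⊕ opad = 2d 42 5c.
Inner input = (K'⊕ipad) ∥ m = 47 28 36 ∥ fc a8 a6.
Inner hash: even-index sum = 293 mod 256 = 37; odd-index sum = 458 mod 256 = 202 → 25 ca.
Outer input = (K'⊕opad) ∥ inner = 2d 42 5c ∥ 25 ca.
Outer hash (tag): even-index sum = 339 mod 256 = 83; odd-index sum = 103 mod 256 = 103 → 53 67.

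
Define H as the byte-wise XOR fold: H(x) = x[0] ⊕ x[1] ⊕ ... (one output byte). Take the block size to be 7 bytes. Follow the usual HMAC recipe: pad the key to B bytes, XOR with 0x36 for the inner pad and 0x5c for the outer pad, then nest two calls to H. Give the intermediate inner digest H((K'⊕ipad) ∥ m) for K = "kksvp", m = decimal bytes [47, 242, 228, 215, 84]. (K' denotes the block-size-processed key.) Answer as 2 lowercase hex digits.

f9

Key "kksvp" = 6b 6b 73 76 70 is 5 bytes ≤ B = 7; zero-pad to 7 bytes: K' = 6b 6b 73 76 70 00 00.
K' ⊕ ipad = 5d 5d 45 40 46 36 36.
Inner input = 5d 5d 45 40 46 36 36 ∥ 2f f2 e4 d7 54.
Inner hash: XOR 5d⊕5d⊕45⊕40⊕46⊕36⊕36⊕2f⊕f2⊕e4⊕d7⊕54 = f9.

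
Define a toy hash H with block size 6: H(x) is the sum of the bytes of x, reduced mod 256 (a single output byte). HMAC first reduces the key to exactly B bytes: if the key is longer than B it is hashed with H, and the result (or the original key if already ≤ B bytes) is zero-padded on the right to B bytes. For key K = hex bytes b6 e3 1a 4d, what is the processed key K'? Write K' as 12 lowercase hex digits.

b6e31a4d0000

Key hex bytes b6 e3 1a 4d is 4 bytes ≤ B = 6; zero-pad to 6 bytes: K' = b6 e3 1a 4d 00 00.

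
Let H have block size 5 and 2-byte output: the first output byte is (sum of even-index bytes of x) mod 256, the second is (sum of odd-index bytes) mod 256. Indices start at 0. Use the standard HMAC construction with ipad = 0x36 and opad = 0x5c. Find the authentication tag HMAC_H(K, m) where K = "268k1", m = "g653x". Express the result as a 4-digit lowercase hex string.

Key "268k1" = 32 36 38 6b 31 is exactly B = 5 bytes: K' = 32 36 38 6b 31.
K' ⊕ ipad = 04 00 0e 5d 07.  K' ⊕ opad = 6e 6a 64 37 6d.
Inner input = (K'⊕ipad) ∥ m = 04 00 0e 5d 07 ∥ 67 36 35 33 78.
Inner hash: even-index sum = 130 mod 256 = 130; odd-index sum = 369 mod 256 = 113 → 82 71.
Outer input = (K'⊕opad) ∥ inner = 6e 6a 64 37 6d ∥ 82 71.
Outer hash (tag): even-index sum = 432 mod 256 = 176; odd-index sum = 291 mod 256 = 35 → b0 23.

b023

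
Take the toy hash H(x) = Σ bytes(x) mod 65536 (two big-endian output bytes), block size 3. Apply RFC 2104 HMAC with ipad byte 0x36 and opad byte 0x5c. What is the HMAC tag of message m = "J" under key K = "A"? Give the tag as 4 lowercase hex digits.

0103

Key "A" = 41 is 1 byte ≤ B = 3; zero-pad to 3 bytes: K' = 41 00 00.
K' ⊕ ipad = 77 36 36.  K' ⊕ opad = 1d 5c 5c.
Inner input = (K'⊕ipad) ∥ m = 77 36 36 ∥ 4a.
Inner hash: sum = 119+54+54+74 = 301 → 01 2d.
Outer input = (K'⊕opad) ∥ inner = 1d 5c 5c ∥ 01 2d.
Outer hash (tag): sum = 29+92+92+1+45 = 259 → 01 03.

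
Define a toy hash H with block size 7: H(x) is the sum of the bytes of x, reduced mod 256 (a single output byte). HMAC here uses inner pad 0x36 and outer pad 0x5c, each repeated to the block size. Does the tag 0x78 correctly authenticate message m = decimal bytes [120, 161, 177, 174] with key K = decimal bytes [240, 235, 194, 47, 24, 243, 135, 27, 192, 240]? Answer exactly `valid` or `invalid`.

valid

Key decimal bytes [240, 235, 194, 47, 24, 243, 135, 27, 192, 240] = f0 eb c2 2f 18 f3 87 1b c0 f0 is 10 bytes > B = 7, so hash it first: H(key) = 29, then zero-pad to 7 bytes: K' = 29 00 00 00 00 00 00.
K' ⊕ ipad = 1f 36 36 36 36 36 36; K' ⊕ opad = 75 5c 5c 5c 5c 5c 5c.
Inner hash: sum = 31+54+54+54+54+54+54+120+161+177+174 = 987; mod 256 = 219 → db.
Outer hash (recomputed tag): sum = 117+92+92+92+92+92+92+219 = 888; mod 256 = 120 → 78.
Recomputed tag = 78; claimed = 78 → match.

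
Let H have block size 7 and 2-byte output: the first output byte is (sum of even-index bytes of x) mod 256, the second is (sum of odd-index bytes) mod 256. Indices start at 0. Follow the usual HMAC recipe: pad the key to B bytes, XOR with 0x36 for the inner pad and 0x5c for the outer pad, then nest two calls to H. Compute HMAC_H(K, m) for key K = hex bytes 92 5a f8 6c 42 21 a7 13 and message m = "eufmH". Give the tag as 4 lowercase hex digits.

8e27

Key hex bytes 92 5a f8 6c 42 21 a7 13 is 8 bytes > B = 7, so hash it first: H(key) = 73 fa, then zero-pad to 7 bytes: K' = 73 fa 00 00 00 00 00.
K' ⊕ ipad = 45 cc 36 36 36 36 36.  K' ⊕ opad = 2f a6 5c 5c 5c 5c 5c.
Inner input = (K'⊕ipad) ∥ m = 45 cc 36 36 36 36 36 ∥ 65 75 66 6d 48.
Inner hash: even-index sum = 457 mod 256 = 201; odd-index sum = 587 mod 256 = 75 → c9 4b.
Outer input = (K'⊕opad) ∥ inner = 2f a6 5c 5c 5c 5c 5c ∥ c9 4b.
Outer hash (tag): even-index sum = 398 mod 256 = 142; odd-index sum = 551 mod 256 = 39 → 8e 27.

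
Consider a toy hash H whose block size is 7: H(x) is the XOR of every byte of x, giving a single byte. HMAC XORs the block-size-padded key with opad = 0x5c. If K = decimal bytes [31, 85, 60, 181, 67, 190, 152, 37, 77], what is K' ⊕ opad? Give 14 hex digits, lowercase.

925c5c5c5c5c5c

Key decimal bytes [31, 85, 60, 181, 67, 190, 152, 37, 77] = 1f 55 3c b5 43 be 98 25 4d is 9 bytes > B = 7, so hash it first: H(key) = ce, then zero-pad to 7 bytes: K' = ce 00 00 00 00 00 00.
XOR each byte with 0x5c: ce⊕5c=92, 00⊕5c=5c, 00⊕5c=5c, 00⊕5c=5c, 00⊕5c=5c, 00⊕5c=5c, 00⊕5c=5c.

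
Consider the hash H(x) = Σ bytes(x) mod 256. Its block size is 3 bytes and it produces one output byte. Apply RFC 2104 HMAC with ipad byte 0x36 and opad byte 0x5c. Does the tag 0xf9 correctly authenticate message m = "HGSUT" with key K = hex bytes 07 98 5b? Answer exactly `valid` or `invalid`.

invalid

Key hex bytes 07 98 5b is exactly B = 3 bytes: K' = 07 98 5b.
K' ⊕ ipad = 31 ae 6d; K' ⊕ opad = 5b c4 07.
Inner hash: sum = 49+174+109+72+71+83+85+84 = 727; mod 256 = 215 → d7.
Outer hash (recomputed tag): sum = 91+196+7+215 = 509; mod 256 = 253 → fd.
Recomputed tag = fd; claimed = f9 → mismatch.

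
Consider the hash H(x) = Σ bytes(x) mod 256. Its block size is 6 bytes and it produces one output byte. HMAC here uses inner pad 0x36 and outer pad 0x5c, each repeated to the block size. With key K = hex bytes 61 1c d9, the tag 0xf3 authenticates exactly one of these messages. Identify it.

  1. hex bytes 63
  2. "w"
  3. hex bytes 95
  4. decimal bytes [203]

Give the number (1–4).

4

Key hex bytes 61 1c d9 is 3 bytes ≤ B = 6; zero-pad to 6 bytes: K' = 61 1c d9 00 00 00.
K' ⊕ ipad = 57 2a ef 36 36 36; K' ⊕ opad = 3d 40 85 5c 5c 5c.
m1: inner = H(57 2a ef 36 36 36 63) = 75; tag = H(3d 40 85 5c 5c 5c 75) = 8b
m2: inner = H(57 2a ef 36 36 36 77) = 89; tag = H(3d 40 85 5c 5c 5c 89) = 9f
m3: inner = H(57 2a ef 36 36 36 95) = a7; tag = H(3d 40 85 5c 5c 5c a7) = bd
m4: inner = H(57 2a ef 36 36 36 cb) = dd; tag = H(3d 40 85 5c 5c 5c dd) = f3 ← matches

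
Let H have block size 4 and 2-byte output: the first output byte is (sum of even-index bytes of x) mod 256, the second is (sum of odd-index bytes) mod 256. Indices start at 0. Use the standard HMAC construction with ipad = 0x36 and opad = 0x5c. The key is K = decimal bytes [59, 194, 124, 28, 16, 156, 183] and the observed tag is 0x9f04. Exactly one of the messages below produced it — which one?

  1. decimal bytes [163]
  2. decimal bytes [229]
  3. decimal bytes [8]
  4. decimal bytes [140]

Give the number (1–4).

Key decimal bytes [59, 194, 124, 28, 16, 156, 183] = 3b c2 7c 1c 10 9c b7 is 7 bytes > B = 4, so hash it first: H(key) = 7e 7a, then zero-pad to 4 bytes: K' = 7e 7a 00 00.
K' ⊕ ipad = 48 4c 36 36; K' ⊕ opad = 22 26 5c 5c.
m1: inner = H(48 4c 36 36 a3) = 21 82; tag = H(22 26 5c 5c 21 82) = 9f04 ← matches
m2: inner = H(48 4c 36 36 e5) = 63 82; tag = H(22 26 5c 5c 63 82) = e104
m3: inner = H(48 4c 36 36 08) = 86 82; tag = H(22 26 5c 5c 86 82) = 0404
m4: inner = H(48 4c 36 36 8c) = 0a 82; tag = H(22 26 5c 5c 0a 82) = 8804

1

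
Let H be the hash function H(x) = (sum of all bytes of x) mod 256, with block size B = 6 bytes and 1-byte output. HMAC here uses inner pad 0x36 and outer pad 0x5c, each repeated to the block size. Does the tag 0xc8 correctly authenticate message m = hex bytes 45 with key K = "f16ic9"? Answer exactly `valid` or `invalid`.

invalid

Key "f16ic9" = 66 31 36 69 63 39 is exactly B = 6 bytes: K' = 66 31 36 69 63 39.
K' ⊕ ipad = 50 07 00 5f 55 0f; K' ⊕ opad = 3a 6d 6a 35 3f 65.
Inner hash: sum = 80+7+0+95+85+15+69 = 351; mod 256 = 95 → 5f.
Outer hash (recomputed tag): sum = 58+109+106+53+63+101+95 = 585; mod 256 = 73 → 49.
Recomputed tag = 49; claimed = c8 → mismatch.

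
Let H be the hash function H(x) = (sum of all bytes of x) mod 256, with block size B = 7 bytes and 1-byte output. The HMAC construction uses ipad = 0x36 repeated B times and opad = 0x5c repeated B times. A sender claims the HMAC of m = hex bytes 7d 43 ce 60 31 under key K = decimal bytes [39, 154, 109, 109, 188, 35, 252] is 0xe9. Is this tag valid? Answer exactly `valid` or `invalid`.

invalid

Key decimal bytes [39, 154, 109, 109, 188, 35, 252] = 27 9a 6d 6d bc 23 fc is exactly B = 7 bytes: K' = 27 9a 6d 6d bc 23 fc.
K' ⊕ ipad = 11 ac 5b 5b 8a 15 ca; K' ⊕ opad = 7b c6 31 31 e0 7f a0.
Inner hash: sum = 17+172+91+91+138+21+202+125+67+206+96+49 = 1275; mod 256 = 251 → fb.
Outer hash (recomputed tag): sum = 123+198+49+49+224+127+160+251 = 1181; mod 256 = 157 → 9d.
Recomputed tag = 9d; claimed = e9 → mismatch.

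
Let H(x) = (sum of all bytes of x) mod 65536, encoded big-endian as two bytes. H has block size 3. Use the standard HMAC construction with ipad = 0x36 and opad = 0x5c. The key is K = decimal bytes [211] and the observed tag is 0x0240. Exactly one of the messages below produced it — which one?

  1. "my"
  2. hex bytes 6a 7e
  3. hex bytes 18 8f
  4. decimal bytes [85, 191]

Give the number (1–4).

Key decimal bytes [211] = d3 is 1 byte ≤ B = 3; zero-pad to 3 bytes: K' = d3 00 00.
K' ⊕ ipad = e5 36 36; K' ⊕ opad = 8f 5c 5c.
m1: inner = H(e5 36 36 6d 79) = 02 37; tag = H(8f 5c 5c 02 37) = 0180
m2: inner = H(e5 36 36 6a 7e) = 02 39; tag = H(8f 5c 5c 02 39) = 0182
m3: inner = H(e5 36 36 18 8f) = 01 f8; tag = H(8f 5c 5c 01 f8) = 0240 ← matches
m4: inner = H(e5 36 36 55 bf) = 02 65; tag = H(8f 5c 5c 02 65) = 01ae

3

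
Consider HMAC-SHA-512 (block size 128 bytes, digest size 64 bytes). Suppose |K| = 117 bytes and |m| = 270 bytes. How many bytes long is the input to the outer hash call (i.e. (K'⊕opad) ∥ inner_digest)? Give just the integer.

192

Key is 117 ≤ 128 bytes, zero-padded: |K'| = 128.
Outer input = (K'⊕opad) ∥ H(inner) → 128 + 64 = 192 bytes.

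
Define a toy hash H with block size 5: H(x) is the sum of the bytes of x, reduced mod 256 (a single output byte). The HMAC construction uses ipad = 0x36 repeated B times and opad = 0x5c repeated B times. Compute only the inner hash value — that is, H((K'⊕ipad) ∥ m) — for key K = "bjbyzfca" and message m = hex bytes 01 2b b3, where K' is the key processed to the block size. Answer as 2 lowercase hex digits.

34

Key "bjbyzfca" = 62 6a 62 79 7a 66 63 61 is 8 bytes > B = 5, so hash it first: H(key) = 4b, then zero-pad to 5 bytes: K' = 4b 00 00 00 00.
K' ⊕ ipad = 7d 36 36 36 36.
Inner input = 7d 36 36 36 36 ∥ 01 2b b3.
Inner hash: sum = 125+54+54+54+54+1+43+179 = 564; mod 256 = 52 → 34.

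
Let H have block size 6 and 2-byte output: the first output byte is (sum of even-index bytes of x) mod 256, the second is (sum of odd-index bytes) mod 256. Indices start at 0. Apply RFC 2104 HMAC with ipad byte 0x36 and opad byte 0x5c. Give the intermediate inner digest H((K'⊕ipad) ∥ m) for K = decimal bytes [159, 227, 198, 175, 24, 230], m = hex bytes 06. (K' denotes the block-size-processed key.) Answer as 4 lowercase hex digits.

Key decimal bytes [159, 227, 198, 175, 24, 230] = 9f e3 c6 af 18 e6 is exactly B = 6 bytes: K' = 9f e3 c6 af 18 e6.
K' ⊕ ipad = a9 d5 f0 99 2e d0.
Inner input = a9 d5 f0 99 2e d0 ∥ 06.
Inner hash: even-index sum = 461 mod 256 = 205; odd-index sum = 574 mod 256 = 62 → cd 3e.

cd3e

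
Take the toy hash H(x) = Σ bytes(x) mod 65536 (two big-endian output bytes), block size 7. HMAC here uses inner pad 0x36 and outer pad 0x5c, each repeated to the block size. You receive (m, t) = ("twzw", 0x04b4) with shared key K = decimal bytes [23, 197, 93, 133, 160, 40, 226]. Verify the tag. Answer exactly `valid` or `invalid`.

invalid

Key decimal bytes [23, 197, 93, 133, 160, 40, 226] = 17 c5 5d 85 a0 28 e2 is exactly B = 7 bytes: K' = 17 c5 5d 85 a0 28 e2.
K' ⊕ ipad = 21 f3 6b b3 96 1e d4; K' ⊕ opad = 4b 99 01 d9 fc 74 be.
Inner hash: sum = 33+243+107+179+150+30+212+116+119+122+119 = 1430 → 05 96.
Outer hash (recomputed tag): sum = 75+153+1+217+252+116+190+5+150 = 1159 → 04 87.
Recomputed tag = 0487; claimed = 04b4 → mismatch.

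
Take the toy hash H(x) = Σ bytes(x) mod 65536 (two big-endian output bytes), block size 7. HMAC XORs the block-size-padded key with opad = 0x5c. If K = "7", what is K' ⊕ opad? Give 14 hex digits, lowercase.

6b5c5c5c5c5c5c

Key "7" = 37 is 1 byte ≤ B = 7; zero-pad to 7 bytes: K' = 37 00 00 00 00 00 00.
XOR each byte with 0x5c: 37⊕5c=6b, 00⊕5c=5c, 00⊕5c=5c, 00⊕5c=5c, 00⊕5c=5c, 00⊕5c=5c, 00⊕5c=5c.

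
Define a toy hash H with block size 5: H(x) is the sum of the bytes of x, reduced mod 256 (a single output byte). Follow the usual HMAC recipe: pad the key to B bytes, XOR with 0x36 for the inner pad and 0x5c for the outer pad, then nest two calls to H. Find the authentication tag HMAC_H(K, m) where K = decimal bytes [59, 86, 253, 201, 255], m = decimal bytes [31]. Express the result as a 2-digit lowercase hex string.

Key decimal bytes [59, 86, 253, 201, 255] = 3b 56 fd c9 ff is exactly B = 5 bytes: K' = 3b 56 fd c9 ff.
K' ⊕ ipad = 0d 60 cb ff c9.  K' ⊕ opad = 67 0a a1 95 a3.
Inner input = (K'⊕ipad) ∥ m = 0d 60 cb ff c9 ∥ 1f.
Inner hash: sum = 13+96+203+255+201+31 = 799; mod 256 = 31 → 1f.
Outer input = (K'⊕opad) ∥ inner = 67 0a a1 95 a3 ∥ 1f.
Outer hash (tag): sum = 103+10+161+149+163+31 = 617; mod 256 = 105 → 69.

69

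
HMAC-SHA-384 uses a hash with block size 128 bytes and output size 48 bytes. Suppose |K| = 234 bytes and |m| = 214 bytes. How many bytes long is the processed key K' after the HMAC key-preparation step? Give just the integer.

128

Key is 234 > 128 bytes, so it is hashed to 48 bytes then zero-padded to 128: |K'| = 128.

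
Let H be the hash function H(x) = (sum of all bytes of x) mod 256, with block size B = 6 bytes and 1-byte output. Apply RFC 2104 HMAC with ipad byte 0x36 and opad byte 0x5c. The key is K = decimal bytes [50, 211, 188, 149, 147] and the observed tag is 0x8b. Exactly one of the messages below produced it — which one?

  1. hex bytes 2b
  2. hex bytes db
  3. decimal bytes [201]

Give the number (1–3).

Key decimal bytes [50, 211, 188, 149, 147] = 32 d3 bc 95 93 is 5 bytes ≤ B = 6; zero-pad to 6 bytes: K' = 32 d3 bc 95 93 00.
K' ⊕ ipad = 04 e5 8a a3 a5 36; K' ⊕ opad = 6e 8f e0 c9 cf 5c.
m1: inner = H(04 e5 8a a3 a5 36 2b) = 1c; tag = H(6e 8f e0 c9 cf 5c 1c) = ed
m2: inner = H(04 e5 8a a3 a5 36 db) = cc; tag = H(6e 8f e0 c9 cf 5c cc) = 9d
m3: inner = H(04 e5 8a a3 a5 36 c9) = ba; tag = H(6e 8f e0 c9 cf 5c ba) = 8b ← matches

3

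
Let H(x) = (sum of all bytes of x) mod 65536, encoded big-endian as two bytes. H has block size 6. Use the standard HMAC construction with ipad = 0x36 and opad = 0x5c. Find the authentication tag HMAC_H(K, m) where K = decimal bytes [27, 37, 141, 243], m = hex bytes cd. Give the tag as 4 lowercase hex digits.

Key decimal bytes [27, 37, 141, 243] = 1b 25 8d f3 is 4 bytes ≤ B = 6; zero-pad to 6 bytes: K' = 1b 25 8d f3 00 00.
K' ⊕ ipad = 2d 13 bb c5 36 36.  K' ⊕ opad = 47 79 d1 af 5c 5c.
Inner input = (K'⊕ipad) ∥ m = 2d 13 bb c5 36 36 ∥ cd.
Inner hash: sum = 45+19+187+197+54+54+205 = 761 → 02 f9.
Outer input = (K'⊕opad) ∥ inner = 47 79 d1 af 5c 5c ∥ 02 f9.
Outer hash (tag): sum = 71+121+209+175+92+92+2+249 = 1011 → 03 f3.

03f3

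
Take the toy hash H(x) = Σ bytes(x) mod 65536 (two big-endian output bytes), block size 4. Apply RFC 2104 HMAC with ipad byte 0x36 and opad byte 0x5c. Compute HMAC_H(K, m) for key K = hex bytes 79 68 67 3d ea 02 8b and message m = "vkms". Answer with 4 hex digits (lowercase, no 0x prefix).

Key hex bytes 79 68 67 3d ea 02 8b is 7 bytes > B = 4, so hash it first: H(key) = 02 fc, then zero-pad to 4 bytes: K' = 02 fc 00 00.
K' ⊕ ipad = 34 ca 36 36.  K' ⊕ opad = 5e a0 5c 5c.
Inner input = (K'⊕ipad) ∥ m = 34 ca 36 36 ∥ 76 6b 6d 73.
Inner hash: sum = 52+202+54+54+118+107+109+115 = 811 → 03 2b.
Outer input = (K'⊕opad) ∥ inner = 5e a0 5c 5c ∥ 03 2b.
Outer hash (tag): sum = 94+160+92+92+3+43 = 484 → 01 e4.

01e4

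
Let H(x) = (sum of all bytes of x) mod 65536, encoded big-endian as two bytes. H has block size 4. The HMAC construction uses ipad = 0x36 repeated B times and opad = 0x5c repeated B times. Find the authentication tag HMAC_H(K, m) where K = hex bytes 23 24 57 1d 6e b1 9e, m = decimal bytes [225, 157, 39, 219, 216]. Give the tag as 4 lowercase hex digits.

0184

Key hex bytes 23 24 57 1d 6e b1 9e is 7 bytes > B = 4, so hash it first: H(key) = 02 78, then zero-pad to 4 bytes: K' = 02 78 00 00.
K' ⊕ ipad = 34 4e 36 36.  K' ⊕ opad = 5e 24 5c 5c.
Inner input = (K'⊕ipad) ∥ m = 34 4e 36 36 ∥ e1 9d 27 db d8.
Inner hash: sum = 52+78+54+54+225+157+39+219+216 = 1094 → 04 46.
Outer input = (K'⊕opad) ∥ inner = 5e 24 5c 5c ∥ 04 46.
Outer hash (tag): sum = 94+36+92+92+4+70 = 388 → 01 84.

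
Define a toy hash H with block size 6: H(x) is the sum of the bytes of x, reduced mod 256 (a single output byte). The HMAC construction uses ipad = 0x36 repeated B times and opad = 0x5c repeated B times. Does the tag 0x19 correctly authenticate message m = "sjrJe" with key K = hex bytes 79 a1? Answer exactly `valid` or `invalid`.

invalid

Key hex bytes 79 a1 is 2 bytes ≤ B = 6; zero-pad to 6 bytes: K' = 79 a1 00 00 00 00.
K' ⊕ ipad = 4f 97 36 36 36 36; K' ⊕ opad = 25 fd 5c 5c 5c 5c.
Inner hash: sum = 79+151+54+54+54+54+115+106+114+74+101 = 956; mod 256 = 188 → bc.
Outer hash (recomputed tag): sum = 37+253+92+92+92+92+188 = 846; mod 256 = 78 → 4e.
Recomputed tag = 4e; claimed = 19 → mismatch.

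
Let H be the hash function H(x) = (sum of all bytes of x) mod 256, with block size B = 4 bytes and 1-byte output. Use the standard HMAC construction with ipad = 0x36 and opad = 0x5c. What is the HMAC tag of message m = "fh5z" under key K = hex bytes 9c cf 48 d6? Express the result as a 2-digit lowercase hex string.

Key hex bytes 9c cf 48 d6 is exactly B = 4 bytes: K' = 9c cf 48 d6.
K' ⊕ ipad = aa f9 7e e0.  K' ⊕ opad = c0 93 14 8a.
Inner input = (K'⊕ipad) ∥ m = aa f9 7e e0 ∥ 66 68 35 7a.
Inner hash: sum = 170+249+126+224+102+104+53+122 = 1150; mod 256 = 126 → 7e.
Outer input = (K'⊕opad) ∥ inner = c0 93 14 8a ∥ 7e.
Outer hash (tag): sum = 192+147+20+138+126 = 623; mod 256 = 111 → 6f.

6f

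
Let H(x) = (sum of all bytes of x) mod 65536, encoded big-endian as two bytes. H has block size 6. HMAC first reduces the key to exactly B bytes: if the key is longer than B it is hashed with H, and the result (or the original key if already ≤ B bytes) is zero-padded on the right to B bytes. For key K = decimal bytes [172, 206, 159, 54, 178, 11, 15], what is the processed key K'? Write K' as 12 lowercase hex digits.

|K| = 7 > B = 6, so first hash the key.
H(K): sum = 172+206+159+54+178+11+15 = 795 → 03 1b.
Zero-pad H(K) = 03 1b to 6 bytes: K' = 03 1b 00 00 00 00.

031b00000000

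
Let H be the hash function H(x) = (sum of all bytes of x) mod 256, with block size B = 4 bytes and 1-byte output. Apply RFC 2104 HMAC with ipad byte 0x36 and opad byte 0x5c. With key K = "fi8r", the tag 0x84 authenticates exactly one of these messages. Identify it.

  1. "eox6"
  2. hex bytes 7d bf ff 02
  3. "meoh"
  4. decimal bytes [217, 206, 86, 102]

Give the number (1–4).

Key "fi8r" = 66 69 38 72 is exactly B = 4 bytes: K' = 66 69 38 72.
K' ⊕ ipad = 50 5f 0e 44; K' ⊕ opad = 3a 35 64 2e.
m1: inner = H(50 5f 0e 44 65 6f 78 36) = 83; tag = H(3a 35 64 2e 83) = 84 ← matches
m2: inner = H(50 5f 0e 44 7d bf ff 02) = 3e; tag = H(3a 35 64 2e 3e) = 3f
m3: inner = H(50 5f 0e 44 6d 65 6f 68) = aa; tag = H(3a 35 64 2e aa) = ab
m4: inner = H(50 5f 0e 44 d9 ce 56 66) = 64; tag = H(3a 35 64 2e 64) = 65

1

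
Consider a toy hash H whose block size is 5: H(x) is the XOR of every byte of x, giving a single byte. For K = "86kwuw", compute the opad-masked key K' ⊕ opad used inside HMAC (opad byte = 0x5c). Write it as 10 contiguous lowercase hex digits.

4c5c5c5c5c

Key "86kwuw" = 38 36 6b 77 75 77 is 6 bytes > B = 5, so hash it first: H(key) = 10, then zero-pad to 5 bytes: K' = 10 00 00 00 00.
XOR each byte with 0x5c: 10⊕5c=4c, 00⊕5c=5c, 00⊕5c=5c, 00⊕5c=5c, 00⊕5c=5c.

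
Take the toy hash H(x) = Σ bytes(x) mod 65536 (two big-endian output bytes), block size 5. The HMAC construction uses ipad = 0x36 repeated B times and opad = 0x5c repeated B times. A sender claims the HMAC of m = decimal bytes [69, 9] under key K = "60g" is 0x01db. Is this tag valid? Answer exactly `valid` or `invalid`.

valid

Key "60g" = 36 30 67 is 3 bytes ≤ B = 5; zero-pad to 5 bytes: K' = 36 30 67 00 00.
K' ⊕ ipad = 00 06 51 36 36; K' ⊕ opad = 6a 6c 3b 5c 5c.
Inner hash: sum = 0+6+81+54+54+69+9 = 273 → 01 11.
Outer hash (recomputed tag): sum = 106+108+59+92+92+1+17 = 475 → 01 db.
Recomputed tag = 01db; claimed = 01db → match.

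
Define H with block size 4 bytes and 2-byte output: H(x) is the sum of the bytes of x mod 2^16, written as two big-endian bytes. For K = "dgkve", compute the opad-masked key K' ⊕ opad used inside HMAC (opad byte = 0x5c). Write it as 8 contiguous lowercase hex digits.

5e4d5c5c

Key "dgkve" = 64 67 6b 76 65 is 5 bytes > B = 4, so hash it first: H(key) = 02 11, then zero-pad to 4 bytes: K' = 02 11 00 00.
XOR each byte with 0x5c: 02⊕5c=5e, 11⊕5c=4d, 00⊕5c=5c, 00⊕5c=5c.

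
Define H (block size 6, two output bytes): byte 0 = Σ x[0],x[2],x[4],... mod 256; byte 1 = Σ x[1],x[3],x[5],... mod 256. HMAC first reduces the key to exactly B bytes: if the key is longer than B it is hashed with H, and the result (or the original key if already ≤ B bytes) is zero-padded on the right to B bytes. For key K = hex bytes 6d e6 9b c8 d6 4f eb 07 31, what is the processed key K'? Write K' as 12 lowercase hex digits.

|K| = 9 > B = 6, so first hash the key.
H(K): even-index sum = 762 mod 256 = 250; odd-index sum = 516 mod 256 = 4 → fa 04.
Zero-pad H(K) = fa 04 to 6 bytes: K' = fa 04 00 00 00 00.

fa0400000000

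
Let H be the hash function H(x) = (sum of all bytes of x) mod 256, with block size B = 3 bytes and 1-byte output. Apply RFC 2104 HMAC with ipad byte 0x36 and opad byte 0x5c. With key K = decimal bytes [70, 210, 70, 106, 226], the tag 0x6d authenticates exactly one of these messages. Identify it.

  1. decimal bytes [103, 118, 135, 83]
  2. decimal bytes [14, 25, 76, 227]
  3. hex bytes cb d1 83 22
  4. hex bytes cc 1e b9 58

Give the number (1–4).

1

Key decimal bytes [70, 210, 70, 106, 226] = 46 d2 46 6a e2 is 5 bytes > B = 3, so hash it first: H(key) = aa, then zero-pad to 3 bytes: K' = aa 00 00.
K' ⊕ ipad = 9c 36 36; K' ⊕ opad = f6 5c 5c.
m1: inner = H(9c 36 36 67 76 87 53) = bf; tag = H(f6 5c 5c bf) = 6d ← matches
m2: inner = H(9c 36 36 0e 19 4c e3) = 5e; tag = H(f6 5c 5c 5e) = 0c
m3: inner = H(9c 36 36 cb d1 83 22) = 49; tag = H(f6 5c 5c 49) = f7
m4: inner = H(9c 36 36 cc 1e b9 58) = 03; tag = H(f6 5c 5c 03) = b1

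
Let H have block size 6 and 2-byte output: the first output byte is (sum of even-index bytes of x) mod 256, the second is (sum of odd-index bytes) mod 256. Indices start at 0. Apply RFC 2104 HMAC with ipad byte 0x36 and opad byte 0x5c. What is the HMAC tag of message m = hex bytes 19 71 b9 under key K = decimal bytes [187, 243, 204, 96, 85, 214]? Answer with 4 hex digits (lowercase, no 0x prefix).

3ce1

Key decimal bytes [187, 243, 204, 96, 85, 214] = bb f3 cc 60 55 d6 is exactly B = 6 bytes: K' = bb f3 cc 60 55 d6.
K' ⊕ ipad = 8d c5 fa 56 63 e0.  K' ⊕ opad = e7 af 90 3c 09 8a.
Inner input = (K'⊕ipad) ∥ m = 8d c5 fa 56 63 e0 ∥ 19 71 b9.
Inner hash: even-index sum = 700 mod 256 = 188; odd-index sum = 620 mod 256 = 108 → bc 6c.
Outer input = (K'⊕opad) ∥ inner = e7 af 90 3c 09 8a ∥ bc 6c.
Outer hash (tag): even-index sum = 572 mod 256 = 60; odd-index sum = 481 mod 256 = 225 → 3c e1.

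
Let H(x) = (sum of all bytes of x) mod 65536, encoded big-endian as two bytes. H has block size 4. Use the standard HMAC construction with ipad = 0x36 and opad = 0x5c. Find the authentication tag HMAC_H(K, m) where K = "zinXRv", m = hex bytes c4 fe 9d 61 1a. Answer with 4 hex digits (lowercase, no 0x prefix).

0207

Key "zinXRv" = 7a 69 6e 58 52 76 is 6 bytes > B = 4, so hash it first: H(key) = 02 71, then zero-pad to 4 bytes: K' = 02 71 00 00.
K' ⊕ ipad = 34 47 36 36.  K' ⊕ opad = 5e 2d 5c 5c.
Inner input = (K'⊕ipad) ∥ m = 34 47 36 36 ∥ c4 fe 9d 61 1a.
Inner hash: sum = 52+71+54+54+196+254+157+97+26 = 961 → 03 c1.
Outer input = (K'⊕opad) ∥ inner = 5e 2d 5c 5c ∥ 03 c1.
Outer hash (tag): sum = 94+45+92+92+3+193 = 519 → 02 07.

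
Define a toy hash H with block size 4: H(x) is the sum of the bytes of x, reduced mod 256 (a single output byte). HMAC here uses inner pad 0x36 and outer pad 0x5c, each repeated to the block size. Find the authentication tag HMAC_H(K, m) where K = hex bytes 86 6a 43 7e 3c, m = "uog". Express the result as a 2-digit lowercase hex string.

Key hex bytes 86 6a 43 7e 3c is 5 bytes > B = 4, so hash it first: H(key) = ed, then zero-pad to 4 bytes: K' = ed 00 00 00.
K' ⊕ ipad = db 36 36 36.  K' ⊕ opad = b1 5c 5c 5c.
Inner input = (K'⊕ipad) ∥ m = db 36 36 36 ∥ 75 6f 67.
Inner hash: sum = 219+54+54+54+117+111+103 = 712; mod 256 = 200 → c8.
Outer input = (K'⊕opad) ∥ inner = b1 5c 5c 5c ∥ c8.
Outer hash (tag): sum = 177+92+92+92+200 = 653; mod 256 = 141 → 8d.

8d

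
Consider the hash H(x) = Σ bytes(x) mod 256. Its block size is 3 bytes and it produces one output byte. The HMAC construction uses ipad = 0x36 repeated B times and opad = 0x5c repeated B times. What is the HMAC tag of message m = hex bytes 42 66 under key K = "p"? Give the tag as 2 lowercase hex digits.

Key "p" = 70 is 1 byte ≤ B = 3; zero-pad to 3 bytes: K' = 70 00 00.
K' ⊕ ipad = 46 36 36.  K' ⊕ opad = 2c 5c 5c.
Inner input = (K'⊕ipad) ∥ m = 46 36 36 ∥ 42 66.
Inner hash: sum = 70+54+54+66+102 = 346; mod 256 = 90 → 5a.
Outer input = (K'⊕opad) ∥ inner = 2c 5c 5c ∥ 5a.
Outer hash (tag): sum = 44+92+92+90 = 318; mod 256 = 62 → 3e.

3e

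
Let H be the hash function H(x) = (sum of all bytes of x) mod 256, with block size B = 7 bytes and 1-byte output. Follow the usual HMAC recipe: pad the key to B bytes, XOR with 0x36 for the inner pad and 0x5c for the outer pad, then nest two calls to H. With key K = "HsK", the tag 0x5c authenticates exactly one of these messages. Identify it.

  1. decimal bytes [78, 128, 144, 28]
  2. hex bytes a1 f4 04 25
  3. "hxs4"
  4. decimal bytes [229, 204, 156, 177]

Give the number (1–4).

1

Key "HsK" = 48 73 4b is 3 bytes ≤ B = 7; zero-pad to 7 bytes: K' = 48 73 4b 00 00 00 00.
K' ⊕ ipad = 7e 45 7d 36 36 36 36; K' ⊕ opad = 14 2f 17 5c 5c 5c 5c.
m1: inner = H(7e 45 7d 36 36 36 36 4e 80 90 1c) = 92; tag = H(14 2f 17 5c 5c 5c 5c 92) = 5c ← matches
m2: inner = H(7e 45 7d 36 36 36 36 a1 f4 04 25) = d6; tag = H(14 2f 17 5c 5c 5c 5c d6) = a0
m3: inner = H(7e 45 7d 36 36 36 36 68 78 73 34) = 9f; tag = H(14 2f 17 5c 5c 5c 5c 9f) = 69
m4: inner = H(7e 45 7d 36 36 36 36 e5 cc 9c b1) = 16; tag = H(14 2f 17 5c 5c 5c 5c 16) = e0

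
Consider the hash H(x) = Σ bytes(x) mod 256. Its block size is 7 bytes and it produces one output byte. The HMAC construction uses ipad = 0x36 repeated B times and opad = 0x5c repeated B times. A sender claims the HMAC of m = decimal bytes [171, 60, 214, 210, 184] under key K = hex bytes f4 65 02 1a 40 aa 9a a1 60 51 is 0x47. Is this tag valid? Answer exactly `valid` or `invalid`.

valid

Key hex bytes f4 65 02 1a 40 aa 9a a1 60 51 is 10 bytes > B = 7, so hash it first: H(key) = 4b, then zero-pad to 7 bytes: K' = 4b 00 00 00 00 00 00.
K' ⊕ ipad = 7d 36 36 36 36 36 36; K' ⊕ opad = 17 5c 5c 5c 5c 5c 5c.
Inner hash: sum = 125+54+54+54+54+54+54+171+60+214+210+184 = 1288; mod 256 = 8 → 08.
Outer hash (recomputed tag): sum = 23+92+92+92+92+92+92+8 = 583; mod 256 = 71 → 47.
Recomputed tag = 47; claimed = 47 → match.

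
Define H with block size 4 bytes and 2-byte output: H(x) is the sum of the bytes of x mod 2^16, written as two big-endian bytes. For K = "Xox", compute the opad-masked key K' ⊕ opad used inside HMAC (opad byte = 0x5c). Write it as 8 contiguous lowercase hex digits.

0433245c

Key "Xox" = 58 6f 78 is 3 bytes ≤ B = 4; zero-pad to 4 bytes: K' = 58 6f 78 00.
XOR each byte with 0x5c: 58⊕5c=04, 6f⊕5c=33, 78⊕5c=24, 00⊕5c=5c.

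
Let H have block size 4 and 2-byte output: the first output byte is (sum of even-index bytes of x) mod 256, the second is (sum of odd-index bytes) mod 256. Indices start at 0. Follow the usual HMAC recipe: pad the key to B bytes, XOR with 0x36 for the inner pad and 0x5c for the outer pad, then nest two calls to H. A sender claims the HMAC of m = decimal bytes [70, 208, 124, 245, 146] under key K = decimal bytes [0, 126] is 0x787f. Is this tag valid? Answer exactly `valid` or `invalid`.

Key decimal bytes [0, 126] = 00 7e is 2 bytes ≤ B = 4; zero-pad to 4 bytes: K' = 00 7e 00 00.
K' ⊕ ipad = 36 48 36 36; K' ⊕ opad = 5c 22 5c 5c.
Inner hash: even-index sum = 448 mod 256 = 192; odd-index sum = 579 mod 256 = 67 → c0 43.
Outer hash (recomputed tag): even-index sum = 376 mod 256 = 120; odd-index sum = 193 mod 256 = 193 → 78 c1.
Recomputed tag = 78c1; claimed = 787f → mismatch.

invalid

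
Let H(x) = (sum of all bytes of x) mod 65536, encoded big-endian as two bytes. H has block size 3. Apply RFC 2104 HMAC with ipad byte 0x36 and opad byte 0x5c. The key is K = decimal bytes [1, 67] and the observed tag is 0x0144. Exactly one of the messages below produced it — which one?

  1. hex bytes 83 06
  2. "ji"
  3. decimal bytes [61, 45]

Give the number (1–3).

1

Key decimal bytes [1, 67] = 01 43 is 2 bytes ≤ B = 3; zero-pad to 3 bytes: K' = 01 43 00.
K' ⊕ ipad = 37 75 36; K' ⊕ opad = 5d 1f 5c.
m1: inner = H(37 75 36 83 06) = 01 6b; tag = H(5d 1f 5c 01 6b) = 0144 ← matches
m2: inner = H(37 75 36 6a 69) = 01 b5; tag = H(5d 1f 5c 01 b5) = 018e
m3: inner = H(37 75 36 3d 2d) = 01 4c; tag = H(5d 1f 5c 01 4c) = 0125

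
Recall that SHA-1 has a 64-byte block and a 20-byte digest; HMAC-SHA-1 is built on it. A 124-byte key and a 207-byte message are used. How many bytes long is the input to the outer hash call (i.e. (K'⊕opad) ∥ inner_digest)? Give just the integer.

84

Key is 124 > 64 bytes, so it is hashed to 20 bytes then zero-padded to 64: |K'| = 64.
Outer input = (K'⊕opad) ∥ H(inner) → 64 + 20 = 84 bytes.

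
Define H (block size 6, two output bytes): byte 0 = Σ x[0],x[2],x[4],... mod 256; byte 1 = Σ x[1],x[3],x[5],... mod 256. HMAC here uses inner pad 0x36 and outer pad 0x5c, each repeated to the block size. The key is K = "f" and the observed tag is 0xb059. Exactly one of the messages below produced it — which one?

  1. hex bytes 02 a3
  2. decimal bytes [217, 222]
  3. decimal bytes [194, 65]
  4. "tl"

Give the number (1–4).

1

Key "f" = 66 is 1 byte ≤ B = 6; zero-pad to 6 bytes: K' = 66 00 00 00 00 00.
K' ⊕ ipad = 50 36 36 36 36 36; K' ⊕ opad = 3a 5c 5c 5c 5c 5c.
m1: inner = H(50 36 36 36 36 36 02 a3) = be 45; tag = H(3a 5c 5c 5c 5c 5c be 45) = b059 ← matches
m2: inner = H(50 36 36 36 36 36 d9 de) = 95 80; tag = H(3a 5c 5c 5c 5c 5c 95 80) = 8794
m3: inner = H(50 36 36 36 36 36 c2 41) = 7e e3; tag = H(3a 5c 5c 5c 5c 5c 7e e3) = 70f7
m4: inner = H(50 36 36 36 36 36 74 6c) = 30 0e; tag = H(3a 5c 5c 5c 5c 5c 30 0e) = 2222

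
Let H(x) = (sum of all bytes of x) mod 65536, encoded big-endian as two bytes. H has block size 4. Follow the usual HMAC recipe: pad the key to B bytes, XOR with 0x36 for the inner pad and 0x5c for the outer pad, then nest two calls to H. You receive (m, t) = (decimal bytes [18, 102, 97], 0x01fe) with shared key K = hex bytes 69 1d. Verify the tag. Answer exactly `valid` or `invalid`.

valid

Key hex bytes 69 1d is 2 bytes ≤ B = 4; zero-pad to 4 bytes: K' = 69 1d 00 00.
K' ⊕ ipad = 5f 2b 36 36; K' ⊕ opad = 35 41 5c 5c.
Inner hash: sum = 95+43+54+54+18+102+97 = 463 → 01 cf.
Outer hash (recomputed tag): sum = 53+65+92+92+1+207 = 510 → 01 fe.
Recomputed tag = 01fe; claimed = 01fe → match.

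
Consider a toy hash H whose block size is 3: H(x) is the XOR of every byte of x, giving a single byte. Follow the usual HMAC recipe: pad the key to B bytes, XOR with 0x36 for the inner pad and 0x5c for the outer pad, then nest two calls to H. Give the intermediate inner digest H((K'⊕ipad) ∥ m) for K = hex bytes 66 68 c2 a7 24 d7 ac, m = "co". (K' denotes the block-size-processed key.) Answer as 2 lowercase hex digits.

0e

Key hex bytes 66 68 c2 a7 24 d7 ac is 7 bytes > B = 3, so hash it first: H(key) = 34, then zero-pad to 3 bytes: K' = 34 00 00.
K' ⊕ ipad = 02 36 36.
Inner input = 02 36 36 ∥ 63 6f.
Inner hash: XOR 02⊕36⊕36⊕63⊕6f = 0e.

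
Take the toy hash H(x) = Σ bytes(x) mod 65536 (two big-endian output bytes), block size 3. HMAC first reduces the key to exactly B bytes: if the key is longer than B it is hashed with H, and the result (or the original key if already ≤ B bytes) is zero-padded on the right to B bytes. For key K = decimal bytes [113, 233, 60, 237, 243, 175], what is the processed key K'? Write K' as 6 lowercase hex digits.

|K| = 6 > B = 3, so first hash the key.
H(K): sum = 113+233+60+237+243+175 = 1061 → 04 25.
Zero-pad H(K) = 04 25 to 3 bytes: K' = 04 25 00.

042500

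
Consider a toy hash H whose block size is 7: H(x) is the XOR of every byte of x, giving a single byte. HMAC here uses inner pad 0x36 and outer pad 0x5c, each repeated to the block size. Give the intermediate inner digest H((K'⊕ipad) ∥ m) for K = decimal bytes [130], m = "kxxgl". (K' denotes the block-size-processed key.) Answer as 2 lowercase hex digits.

Key decimal bytes [130] = 82 is 1 byte ≤ B = 7; zero-pad to 7 bytes: K' = 82 00 00 00 00 00 00.
K' ⊕ ipad = b4 36 36 36 36 36 36.
Inner input = b4 36 36 36 36 36 36 ∥ 6b 78 78 67 6c.
Inner hash: XOR b4⊕36⊕36⊕36⊕36⊕36⊕36⊕6b⊕78⊕78⊕67⊕6c = d4.

d4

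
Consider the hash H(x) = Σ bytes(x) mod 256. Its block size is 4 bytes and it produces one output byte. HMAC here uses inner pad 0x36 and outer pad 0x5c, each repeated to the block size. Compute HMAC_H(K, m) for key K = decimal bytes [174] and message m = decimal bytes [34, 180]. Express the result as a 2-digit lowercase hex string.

16

Key decimal bytes [174] = ae is 1 byte ≤ B = 4; zero-pad to 4 bytes: K' = ae 00 00 00.
K' ⊕ ipad = 98 36 36 36.  K' ⊕ opad = f2 5c 5c 5c.
Inner input = (K'⊕ipad) ∥ m = 98 36 36 36 ∥ 22 b4.
Inner hash: sum = 152+54+54+54+34+180 = 528; mod 256 = 16 → 10.
Outer input = (K'⊕opad) ∥ inner = f2 5c 5c 5c ∥ 10.
Outer hash (tag): sum = 242+92+92+92+16 = 534; mod 256 = 22 → 16.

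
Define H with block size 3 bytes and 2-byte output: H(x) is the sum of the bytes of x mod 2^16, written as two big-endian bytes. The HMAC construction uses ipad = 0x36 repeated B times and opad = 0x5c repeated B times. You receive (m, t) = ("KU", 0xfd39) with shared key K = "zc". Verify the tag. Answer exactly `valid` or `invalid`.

Key "zc" = 7a 63 is 2 bytes ≤ B = 3; zero-pad to 3 bytes: K' = 7a 63 00.
K' ⊕ ipad = 4c 55 36; K' ⊕ opad = 26 3f 5c.
Inner hash: sum = 76+85+54+75+85 = 375 → 01 77.
Outer hash (recomputed tag): sum = 38+63+92+1+119 = 313 → 01 39.
Recomputed tag = 0139; claimed = fd39 → mismatch.

invalid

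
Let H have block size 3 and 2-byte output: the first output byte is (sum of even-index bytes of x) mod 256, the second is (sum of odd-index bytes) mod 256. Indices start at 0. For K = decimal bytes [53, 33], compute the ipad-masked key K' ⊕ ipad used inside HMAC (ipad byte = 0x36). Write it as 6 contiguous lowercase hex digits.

Key decimal bytes [53, 33] = 35 21 is 2 bytes ≤ B = 3; zero-pad to 3 bytes: K' = 35 21 00.
XOR each byte with 0x36: 35⊕36=03, 21⊕36=17, 00⊕36=36.

031736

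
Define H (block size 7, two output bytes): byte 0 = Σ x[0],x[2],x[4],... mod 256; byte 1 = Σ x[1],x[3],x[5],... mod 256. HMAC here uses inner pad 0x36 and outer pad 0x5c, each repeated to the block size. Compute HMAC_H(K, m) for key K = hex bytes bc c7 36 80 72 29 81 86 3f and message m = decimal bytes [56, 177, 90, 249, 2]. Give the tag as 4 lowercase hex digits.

Key hex bytes bc c7 36 80 72 29 81 86 3f is 9 bytes > B = 7, so hash it first: H(key) = 24 f6, then zero-pad to 7 bytes: K' = 24 f6 00 00 00 00 00.
K' ⊕ ipad = 12 c0 36 36 36 36 36.  K' ⊕ opad = 78 aa 5c 5c 5c 5c 5c.
Inner input = (K'⊕ipad) ∥ m = 12 c0 36 36 36 36 36 ∥ 38 b1 5a f9 02.
Inner hash: even-index sum = 606 mod 256 = 94; odd-index sum = 448 mod 256 = 192 → 5e c0.
Outer input = (K'⊕opad) ∥ inner = 78 aa 5c 5c 5c 5c 5c ∥ 5e c0.
Outer hash (tag): even-index sum = 588 mod 256 = 76; odd-index sum = 448 mod 256 = 192 → 4c c0.

4cc0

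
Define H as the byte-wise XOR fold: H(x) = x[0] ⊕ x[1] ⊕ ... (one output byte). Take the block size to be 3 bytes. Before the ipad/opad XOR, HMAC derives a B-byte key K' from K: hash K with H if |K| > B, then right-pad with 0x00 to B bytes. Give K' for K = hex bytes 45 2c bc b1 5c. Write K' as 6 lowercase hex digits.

380000

|K| = 5 > B = 3, so first hash the key.
H(K): XOR 45⊕2c⊕bc⊕b1⊕5c = 38.
Zero-pad H(K) = 38 to 3 bytes: K' = 38 00 00.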